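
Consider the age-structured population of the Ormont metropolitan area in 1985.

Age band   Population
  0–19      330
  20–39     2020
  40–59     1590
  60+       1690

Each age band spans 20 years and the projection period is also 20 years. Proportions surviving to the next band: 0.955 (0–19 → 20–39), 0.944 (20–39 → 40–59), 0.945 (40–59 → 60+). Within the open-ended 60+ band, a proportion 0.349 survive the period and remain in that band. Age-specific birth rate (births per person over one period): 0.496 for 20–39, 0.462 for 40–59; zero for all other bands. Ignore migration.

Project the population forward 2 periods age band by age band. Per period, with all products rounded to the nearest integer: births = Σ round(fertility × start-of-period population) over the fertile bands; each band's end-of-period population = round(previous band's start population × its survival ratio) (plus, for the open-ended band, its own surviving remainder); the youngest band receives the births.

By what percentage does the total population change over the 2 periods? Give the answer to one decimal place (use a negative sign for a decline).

Numbering the groups 1..4 from youngest to oldest:
Period 1:
Births: 2020 * 0.496 = 1002 ; 1590 * 0.462 = 735 → 1737
Group 2: 330 * 0.955 = 315
Group 3: 2020 * 0.944 = 1907
Group 4: 1590 * 0.945 + 1690 * 0.349 = 1503 + 590 = 2093
Population now: 0–19=1737, 20–39=315, 40–59=1907, 60+=2093
Period 2:
Births: 315 * 0.496 = 156 ; 1907 * 0.462 = 881 → 1037
Group 2: 1737 * 0.955 = 1659
Group 3: 315 * 0.944 = 297
Group 4: 1907 * 0.945 + 2093 * 0.349 = 1802 + 730 = 2532
Population now: 0–19=1037, 20–39=1659, 40–59=297, 60+=2532
Total: 5630 → 5525; change = -105; percentage change = -1.9%

-1.9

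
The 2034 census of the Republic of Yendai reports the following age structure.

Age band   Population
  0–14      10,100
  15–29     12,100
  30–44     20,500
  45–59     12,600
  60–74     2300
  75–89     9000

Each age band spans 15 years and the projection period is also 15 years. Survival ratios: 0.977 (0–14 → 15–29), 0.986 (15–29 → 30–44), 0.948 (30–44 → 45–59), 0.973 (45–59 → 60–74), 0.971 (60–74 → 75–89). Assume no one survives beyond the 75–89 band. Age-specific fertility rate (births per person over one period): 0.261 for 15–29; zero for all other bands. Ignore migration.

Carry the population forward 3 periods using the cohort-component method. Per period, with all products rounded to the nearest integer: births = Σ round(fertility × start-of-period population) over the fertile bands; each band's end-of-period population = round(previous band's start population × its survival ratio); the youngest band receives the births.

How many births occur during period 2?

Numbering the groups 1..6 from youngest to oldest:
Period 1:
Births: 12100 × 0.261 = 3158
Group 2: 10100 × 0.977 = 9868
Group 3: 12100 × 0.986 = 11931
Group 4: 20500 × 0.948 = 19434
Group 5: 12600 × 0.973 = 12260
Group 6: 2300 × 0.971 = 2233
→ [3158, 9868, 11931, 19434, 12260, 2233]
Period 2:
Births: 9868 × 0.261 = 2576
Group 2: 3158 × 0.977 = 3085
Group 3: 9868 × 0.986 = 9730
Group 4: 11931 × 0.948 = 11311
Group 5: 19434 × 0.973 = 18909
Group 6: 12260 × 0.971 = 11904
→ [2576, 3085, 9730, 11311, 18909, 11904]

2576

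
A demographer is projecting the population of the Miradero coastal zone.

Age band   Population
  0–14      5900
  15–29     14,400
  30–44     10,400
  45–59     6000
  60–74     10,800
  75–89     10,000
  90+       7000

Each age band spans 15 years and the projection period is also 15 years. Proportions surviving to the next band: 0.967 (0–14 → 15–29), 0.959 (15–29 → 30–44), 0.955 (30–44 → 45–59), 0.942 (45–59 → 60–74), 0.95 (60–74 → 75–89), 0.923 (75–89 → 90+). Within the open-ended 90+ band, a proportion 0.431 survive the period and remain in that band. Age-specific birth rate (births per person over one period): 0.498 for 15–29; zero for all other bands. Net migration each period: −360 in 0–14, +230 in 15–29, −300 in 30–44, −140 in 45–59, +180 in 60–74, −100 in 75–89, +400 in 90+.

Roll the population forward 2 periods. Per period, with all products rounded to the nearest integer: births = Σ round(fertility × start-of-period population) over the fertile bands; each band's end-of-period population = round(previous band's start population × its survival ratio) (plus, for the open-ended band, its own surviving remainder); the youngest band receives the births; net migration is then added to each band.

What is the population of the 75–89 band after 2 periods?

Let band 1 be 0–14 through band 7 = 90+.
Period 1:
Births: 14400 × 0.498 = 7171
Band 2: 5900 × 0.967 = 5705
Band 3: 14400 × 0.959 = 13810
Band 4: 10400 × 0.955 = 9932
Band 5: 6000 × 0.942 = 5652
Band 6: 10800 × 0.95 = 10260
Band 7: 10000 × 0.923 + 7000 × 0.431 = 9230 + 3017 = 12247
Net migration: Band 1 − 360 → 6811; Band 2 + 230 → 5935; Band 3 − 300 → 13510; Band 4 − 140 → 9792; Band 5 + 180 → 5832; Band 6 − 100 → 10160; Band 7 + 400 → 12647
→ [6811, 5935, 13510, 9792, 5832, 10160, 12647]
Period 2:
Births: 5935 × 0.498 = 2956
Band 2: 6811 × 0.967 = 6586
Band 3: 5935 × 0.959 = 5692
Band 4: 13510 × 0.955 = 12902
Band 5: 9792 × 0.942 = 9224
Band 6: 5832 × 0.95 = 5540
Band 7: 10160 × 0.923 + 12647 × 0.431 = 9378 + 5451 = 14829
Net migration: Band 1 − 360 → 2596; Band 2 + 230 → 6816; Band 3 − 300 → 5392; Band 4 − 140 → 12762; Band 5 + 180 → 9404; Band 6 − 100 → 5440; Band 7 + 400 → 15229
→ [2596, 6816, 5392, 12762, 9404, 5440, 15229]

5440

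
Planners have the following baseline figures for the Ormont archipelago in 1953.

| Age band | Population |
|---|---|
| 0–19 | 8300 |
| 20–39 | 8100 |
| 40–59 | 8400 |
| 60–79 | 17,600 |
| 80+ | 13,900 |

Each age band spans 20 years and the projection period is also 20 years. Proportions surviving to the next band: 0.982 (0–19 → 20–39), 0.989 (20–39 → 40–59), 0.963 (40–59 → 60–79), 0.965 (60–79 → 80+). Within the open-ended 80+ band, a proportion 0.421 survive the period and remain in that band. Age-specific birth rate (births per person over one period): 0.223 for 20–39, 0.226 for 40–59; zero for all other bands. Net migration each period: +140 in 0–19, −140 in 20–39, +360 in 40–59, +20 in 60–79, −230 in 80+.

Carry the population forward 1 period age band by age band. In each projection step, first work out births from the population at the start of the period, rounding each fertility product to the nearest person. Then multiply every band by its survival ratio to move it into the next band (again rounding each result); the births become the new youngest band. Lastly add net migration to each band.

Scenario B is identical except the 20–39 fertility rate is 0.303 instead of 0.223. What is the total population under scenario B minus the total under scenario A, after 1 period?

Period 1.
Births: 8100 × 0.223 = 1806, 8400 × 0.226 = 1898 ⇒ total 3704
20–39: 8300 × 0.982 = 8151
40–59: 8100 × 0.989 = 8011
60–79: 8400 × 0.963 = 8089
80+: 17600 × 0.965 + 13900 × 0.421 = 16984 + 5852 = 22836
Net migration: 0–19 + 140 → 3844; 20–39 − 140 → 8011; 40–59 + 360 → 8371; 60–79 + 20 → 8109; 80+ − 230 → 22606
→ [3844, 8011, 8371, 8109, 22606]
Scenario A total after 1 period: 50941
Scenario B projection —
Period 1.
Births: 8100 × 0.303 = 2454, 8400 × 0.226 = 1898 ⇒ total 4352
20–39: 8300 × 0.982 = 8151
40–59: 8100 × 0.989 = 8011
60–79: 8400 × 0.963 = 8089
80+: 17600 × 0.965 + 13900 × 0.421 = 16984 + 5852 = 22836
Net migration: 0–19 + 140 → 4492; 20–39 − 140 → 8011; 40–59 + 360 → 8371; 60–79 + 20 → 8109; 80+ − 230 → 22606
→ [4492, 8011, 8371, 8109, 22606]
Scenario B total after 1 period: 51589
Difference B − A = 51589 − 50941 = 648

648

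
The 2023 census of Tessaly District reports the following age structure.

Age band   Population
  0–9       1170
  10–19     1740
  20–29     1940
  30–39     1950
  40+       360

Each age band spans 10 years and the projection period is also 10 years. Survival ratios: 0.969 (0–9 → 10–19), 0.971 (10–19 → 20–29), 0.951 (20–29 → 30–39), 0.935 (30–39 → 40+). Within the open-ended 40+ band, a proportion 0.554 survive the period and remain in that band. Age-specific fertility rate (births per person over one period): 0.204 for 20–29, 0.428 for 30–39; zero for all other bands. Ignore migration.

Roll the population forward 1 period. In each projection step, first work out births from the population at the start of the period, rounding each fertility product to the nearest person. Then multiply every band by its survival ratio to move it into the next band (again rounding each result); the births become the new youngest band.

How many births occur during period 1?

1231

Call the bands 1 to 5, youngest first.
[period 1]
Births: 1940 * 0.204 = 396, 1950 * 0.428 = 835 → total 1231
Band 2: 1170 * 0.969 = 1134
Band 3: 1740 * 0.971 = 1690
Band 4: 1940 * 0.951 = 1845
Band 5: 1950 * 0.935 + 360 * 0.554 = 1823 + 199 = 2022
End of period: [1231, 1134, 1690, 1845, 2022]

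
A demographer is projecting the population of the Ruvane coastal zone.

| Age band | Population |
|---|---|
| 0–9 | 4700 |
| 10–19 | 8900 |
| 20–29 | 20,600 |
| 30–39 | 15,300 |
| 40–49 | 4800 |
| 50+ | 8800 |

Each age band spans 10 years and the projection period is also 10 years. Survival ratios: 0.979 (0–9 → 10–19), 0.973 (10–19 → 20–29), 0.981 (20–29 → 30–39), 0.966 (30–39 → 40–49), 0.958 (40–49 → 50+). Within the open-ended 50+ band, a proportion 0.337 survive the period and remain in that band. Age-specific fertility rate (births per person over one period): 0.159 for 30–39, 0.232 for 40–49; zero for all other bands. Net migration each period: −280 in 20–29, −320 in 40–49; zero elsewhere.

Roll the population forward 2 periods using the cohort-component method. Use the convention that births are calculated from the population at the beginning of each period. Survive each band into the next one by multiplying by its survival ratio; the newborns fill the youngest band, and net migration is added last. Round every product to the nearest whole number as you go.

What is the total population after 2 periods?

— Period 1 —
Births: 15300 × 0.159 = 2433 ; 4800 × 0.232 = 1114 ⇒ total 3547
10–19: 4700 × 0.979 = 4601
20–29: 8900 × 0.973 = 8660
30–39: 20600 × 0.981 = 20209
40–49: 15300 × 0.966 = 14780
50+: 4800 × 0.958 + 8800 × 0.337 = 4598 + 2966 = 7564
Net migration: 20–29 − 280 → 8380; 40–49 − 320 → 14460
Giving 3547 / 4601 / 8380 / 20209 / 14460 / 7564.
— Period 2 —
Births: 20209 × 0.159 = 3213 ; 14460 × 0.232 = 3355 ⇒ total 6568
10–19: 3547 × 0.979 = 3473
20–29: 4601 × 0.973 = 4477
30–39: 8380 × 0.981 = 8221
40–49: 20209 × 0.966 = 19522
50+: 14460 × 0.958 + 7564 × 0.337 = 13853 + 2549 = 16402
Net migration: 20–29 − 280 → 4197; 40–49 − 320 → 19202
Giving 6568 / 3473 / 4197 / 8221 / 19202 / 16402.
Total after period 2: 6568 + 3473 + 4197 + 8221 + 19202 + 16402 = 58063

58063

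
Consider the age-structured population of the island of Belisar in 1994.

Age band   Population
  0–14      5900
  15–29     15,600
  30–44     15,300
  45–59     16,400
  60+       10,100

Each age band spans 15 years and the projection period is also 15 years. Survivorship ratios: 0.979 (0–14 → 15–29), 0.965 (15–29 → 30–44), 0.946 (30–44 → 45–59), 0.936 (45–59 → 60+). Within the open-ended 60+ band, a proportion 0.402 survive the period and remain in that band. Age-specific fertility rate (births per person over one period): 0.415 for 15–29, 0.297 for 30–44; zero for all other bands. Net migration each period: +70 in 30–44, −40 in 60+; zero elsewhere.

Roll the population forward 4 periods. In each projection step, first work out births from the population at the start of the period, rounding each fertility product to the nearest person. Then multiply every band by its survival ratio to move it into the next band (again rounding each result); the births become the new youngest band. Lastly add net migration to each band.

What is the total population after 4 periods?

Period 1.
Births: 15600 × 0.415 = 6474, 15300 × 0.297 = 4544 — total 11018
15–29: 5900 × 0.979 = 5776
30–44: 15600 × 0.965 = 15054
45–59: 15300 × 0.946 = 14474
60+: 16400 × 0.936 + 10100 × 0.402 = 15350 + 4060 = 19410
Net migration: 30–44 + 70 → 15124; 60+ − 40 → 19370
→ [11018, 5776, 15124, 14474, 19370]
Period 2.
Births: 5776 × 0.415 = 2397, 15124 × 0.297 = 4492 — total 6889
15–29: 11018 × 0.979 = 10787
30–44: 5776 × 0.965 = 5574
45–59: 15124 × 0.946 = 14307
60+: 14474 × 0.936 + 19370 × 0.402 = 13548 + 7787 = 21335
Net migration: 30–44 + 70 → 5644; 60+ − 40 → 21295
→ [6889, 10787, 5644, 14307, 21295]
Period 3.
Births: 10787 × 0.415 = 4477, 5644 × 0.297 = 1676 — total 6153
15–29: 6889 × 0.979 = 6744
30–44: 10787 × 0.965 = 10409
45–59: 5644 × 0.946 = 5339
60+: 14307 × 0.936 + 21295 × 0.402 = 13391 + 8561 = 21952
Net migration: 30–44 + 70 → 10479; 60+ − 40 → 21912
→ [6153, 6744, 10479, 5339, 21912]
Period 4.
Births: 6744 × 0.415 = 2799, 10479 × 0.297 = 3112 — total 5911
15–29: 6153 × 0.979 = 6024
30–44: 6744 × 0.965 = 6508
45–59: 10479 × 0.946 = 9913
60+: 5339 × 0.936 + 21912 × 0.402 = 4997 + 8809 = 13806
Net migration: 30–44 + 70 → 6578; 60+ − 40 → 13766
→ [5911, 6024, 6578, 9913, 13766]
Total after period 4: 5911 + 6024 + 6578 + 9913 + 13766 = 42192

42192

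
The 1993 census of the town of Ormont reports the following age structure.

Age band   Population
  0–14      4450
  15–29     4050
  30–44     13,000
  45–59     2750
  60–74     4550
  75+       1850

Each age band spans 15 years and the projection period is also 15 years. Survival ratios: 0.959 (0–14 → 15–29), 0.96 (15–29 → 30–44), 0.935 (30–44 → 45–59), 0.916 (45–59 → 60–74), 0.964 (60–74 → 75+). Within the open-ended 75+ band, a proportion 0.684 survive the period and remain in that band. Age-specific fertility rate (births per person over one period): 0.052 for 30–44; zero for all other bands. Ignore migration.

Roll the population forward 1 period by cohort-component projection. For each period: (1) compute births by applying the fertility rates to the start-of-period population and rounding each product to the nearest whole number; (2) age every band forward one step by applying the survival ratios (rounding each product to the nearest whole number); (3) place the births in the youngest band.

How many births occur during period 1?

676

— Period 1 —
Births: 13000 × 0.052 = 676
15–29: 4450 × 0.959 = 4268
30–44: 4050 × 0.96 = 3888
45–59: 13000 × 0.935 = 12155
60–74: 2750 × 0.916 = 2519
75+: 4550 × 0.964 + 1850 × 0.684 = 4386 + 1265 = 5651
End of period: [676, 4268, 3888, 12155, 2519, 5651]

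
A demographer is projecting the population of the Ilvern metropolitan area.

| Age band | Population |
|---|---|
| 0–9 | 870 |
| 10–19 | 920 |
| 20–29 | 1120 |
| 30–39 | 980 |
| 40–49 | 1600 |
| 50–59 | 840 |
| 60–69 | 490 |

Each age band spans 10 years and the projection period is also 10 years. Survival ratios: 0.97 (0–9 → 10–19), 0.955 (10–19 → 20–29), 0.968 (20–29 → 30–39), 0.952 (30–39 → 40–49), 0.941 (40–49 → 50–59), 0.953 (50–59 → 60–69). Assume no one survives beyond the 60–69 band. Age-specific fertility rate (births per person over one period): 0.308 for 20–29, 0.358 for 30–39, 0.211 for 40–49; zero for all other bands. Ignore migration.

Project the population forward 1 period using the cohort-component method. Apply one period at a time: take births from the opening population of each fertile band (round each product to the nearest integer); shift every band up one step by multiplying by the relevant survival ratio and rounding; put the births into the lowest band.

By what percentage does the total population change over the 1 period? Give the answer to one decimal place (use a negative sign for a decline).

3.8

Period 1.
Births: 1120 * 0.308 = 345  |  980 * 0.358 = 351  |  1600 * 0.211 = 338 → 1034
10–19: 870 * 0.97 = 844
20–29: 920 * 0.955 = 879
30–39: 1120 * 0.968 = 1084
40–49: 980 * 0.952 = 933
50–59: 1600 * 0.941 = 1506
60–69: 840 * 0.953 = 801
Population now: 0–9=1034, 10–19=844, 20–29=879, 30–39=1084, 40–49=933, 50–59=1506, 60–69=801
Total: 6820 → 7081; change = 261; percentage change = 3.8%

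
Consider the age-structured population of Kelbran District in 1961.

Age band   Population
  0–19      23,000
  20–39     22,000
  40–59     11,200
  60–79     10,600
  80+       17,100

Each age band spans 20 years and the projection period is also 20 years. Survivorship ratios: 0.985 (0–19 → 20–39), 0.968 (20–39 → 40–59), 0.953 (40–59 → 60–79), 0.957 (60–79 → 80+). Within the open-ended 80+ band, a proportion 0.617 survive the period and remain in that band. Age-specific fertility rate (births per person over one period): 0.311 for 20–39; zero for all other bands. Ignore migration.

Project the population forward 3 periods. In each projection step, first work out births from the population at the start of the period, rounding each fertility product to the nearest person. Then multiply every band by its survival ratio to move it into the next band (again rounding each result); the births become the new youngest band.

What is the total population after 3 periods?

Call the groups 1 to 5, youngest first.
Period 1.
Births: 22000 * 0.311 = 6842
Group 2: 23000 * 0.985 = 22655
Group 3: 22000 * 0.968 = 21296
Group 4: 11200 * 0.953 = 10674
Group 5: 10600 * 0.957 + 17100 * 0.617 = 10144 + 10551 = 20695
End of period: [6842, 22655, 21296, 10674, 20695]
Period 2.
Births: 22655 * 0.311 = 7046
Group 2: 6842 * 0.985 = 6739
Group 3: 22655 * 0.968 = 21930
Group 4: 21296 * 0.953 = 20295
Group 5: 10674 * 0.957 + 20695 * 0.617 = 10215 + 12769 = 22984
End of period: [7046, 6739, 21930, 20295, 22984]
Period 3.
Births: 6739 * 0.311 = 2096
Group 2: 7046 * 0.985 = 6940
Group 3: 6739 * 0.968 = 6523
Group 4: 21930 * 0.953 = 20899
Group 5: 20295 * 0.957 + 22984 * 0.617 = 19422 + 14181 = 33603
End of period: [2096, 6940, 6523, 20899, 33603]
Total after period 3: 2096 + 6940 + 6523 + 20899 + 33603 = 70061

70061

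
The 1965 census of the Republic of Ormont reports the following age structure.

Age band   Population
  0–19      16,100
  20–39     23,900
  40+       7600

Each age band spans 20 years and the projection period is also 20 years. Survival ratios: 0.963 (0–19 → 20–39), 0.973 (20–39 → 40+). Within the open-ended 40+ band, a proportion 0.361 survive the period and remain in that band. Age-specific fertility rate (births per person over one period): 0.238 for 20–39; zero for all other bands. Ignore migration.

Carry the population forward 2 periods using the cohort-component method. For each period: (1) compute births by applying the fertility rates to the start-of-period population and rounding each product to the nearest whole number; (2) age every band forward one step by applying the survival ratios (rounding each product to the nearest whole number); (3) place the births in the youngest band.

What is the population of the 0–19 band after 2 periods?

[period 1]
Births: 23900 × 0.238 = 5688
20–39: 16100 × 0.963 = 15504
40+: 23900 × 0.973 + 7600 × 0.361 = 23255 + 2744 = 25999
Giving 5688 / 15504 / 25999.
[period 2]
Births: 15504 × 0.238 = 3690
20–39: 5688 × 0.963 = 5478
40+: 15504 × 0.973 + 25999 × 0.361 = 15085 + 9386 = 24471
Giving 3690 / 5478 / 24471.

3690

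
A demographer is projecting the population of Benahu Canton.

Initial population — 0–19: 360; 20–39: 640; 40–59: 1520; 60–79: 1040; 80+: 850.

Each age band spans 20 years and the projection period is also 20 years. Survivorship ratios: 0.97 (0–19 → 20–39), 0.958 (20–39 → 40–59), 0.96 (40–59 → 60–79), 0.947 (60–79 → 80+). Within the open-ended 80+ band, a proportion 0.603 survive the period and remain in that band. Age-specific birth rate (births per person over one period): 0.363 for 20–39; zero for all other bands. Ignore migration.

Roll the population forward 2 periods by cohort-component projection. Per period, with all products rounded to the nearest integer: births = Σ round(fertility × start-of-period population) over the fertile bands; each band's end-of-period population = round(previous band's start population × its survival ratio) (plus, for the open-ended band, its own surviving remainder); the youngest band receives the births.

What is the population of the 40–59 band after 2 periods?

Period 1.
Births: 640 * 0.363 = 232
20–39: 360 * 0.97 = 349
40–59: 640 * 0.958 = 613
60–79: 1520 * 0.96 = 1459
80+: 1040 * 0.947 + 850 * 0.603 = 985 + 513 = 1498
→ [232, 349, 613, 1459, 1498]
Period 2.
Births: 349 * 0.363 = 127
20–39: 232 * 0.97 = 225
40–59: 349 * 0.958 = 334
60–79: 613 * 0.96 = 588
80+: 1459 * 0.947 + 1498 * 0.603 = 1382 + 903 = 2285
→ [127, 225, 334, 588, 2285]

334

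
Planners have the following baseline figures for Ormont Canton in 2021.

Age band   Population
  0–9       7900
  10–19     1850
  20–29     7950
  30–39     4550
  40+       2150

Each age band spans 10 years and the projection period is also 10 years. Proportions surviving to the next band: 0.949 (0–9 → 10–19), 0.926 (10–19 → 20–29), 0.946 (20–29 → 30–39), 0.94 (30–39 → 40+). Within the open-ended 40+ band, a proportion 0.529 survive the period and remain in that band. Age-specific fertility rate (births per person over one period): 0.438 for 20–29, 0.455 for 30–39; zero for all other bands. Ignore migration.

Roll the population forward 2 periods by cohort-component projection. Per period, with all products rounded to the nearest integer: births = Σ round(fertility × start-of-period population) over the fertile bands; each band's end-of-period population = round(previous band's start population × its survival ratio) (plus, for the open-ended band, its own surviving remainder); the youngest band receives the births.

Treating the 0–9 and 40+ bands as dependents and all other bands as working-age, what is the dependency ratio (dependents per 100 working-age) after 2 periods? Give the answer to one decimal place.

Let band 1 be 0–9 through band 5 = 40+.
— Period 1 —
Births: 7950 × 0.438 = 3482  |  4550 × 0.455 = 2070 → total 5552
Band 2: 7900 × 0.949 = 7497
Band 3: 1850 × 0.926 = 1713
Band 4: 7950 × 0.946 = 7521
Band 5: 4550 × 0.94 + 2150 × 0.529 = 4277 + 1137 = 5414
→ [5552, 7497, 1713, 7521, 5414]
— Period 2 —
Births: 1713 × 0.438 = 750  |  7521 × 0.455 = 3422 → total 4172
Band 2: 5552 × 0.949 = 5269
Band 3: 7497 × 0.926 = 6942
Band 4: 1713 × 0.946 = 1620
Band 5: 7521 × 0.94 + 5414 × 0.529 = 7070 + 2864 = 9934
→ [4172, 5269, 6942, 1620, 9934]
Dependents (band 0–9 + band 40+) = 4172 + 9934 = 14106; working-age = 13831; ratio = 14106/13831 × 100 = 102.0

102.0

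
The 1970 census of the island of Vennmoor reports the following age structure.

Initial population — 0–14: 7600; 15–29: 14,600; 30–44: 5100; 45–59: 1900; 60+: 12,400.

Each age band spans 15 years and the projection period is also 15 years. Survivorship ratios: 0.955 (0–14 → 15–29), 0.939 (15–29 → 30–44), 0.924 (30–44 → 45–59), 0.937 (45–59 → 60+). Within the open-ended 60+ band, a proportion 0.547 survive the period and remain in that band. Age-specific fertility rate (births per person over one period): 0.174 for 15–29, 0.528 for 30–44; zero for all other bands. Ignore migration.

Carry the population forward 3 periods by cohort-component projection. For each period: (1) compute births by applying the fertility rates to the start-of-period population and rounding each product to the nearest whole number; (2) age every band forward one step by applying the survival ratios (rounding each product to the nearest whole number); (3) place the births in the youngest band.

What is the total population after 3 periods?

[period 1]
Births: 14600 * 0.174 = 2540  |  5100 * 0.528 = 2693 → total 5233
15–29: 7600 * 0.955 = 7258
30–44: 14600 * 0.939 = 13709
45–59: 5100 * 0.924 = 4712
60+: 1900 * 0.937 + 12400 * 0.547 = 1780 + 6783 = 8563
→ [5233, 7258, 13709, 4712, 8563]
[period 2]
Births: 7258 * 0.174 = 1263  |  13709 * 0.528 = 7238 → total 8501
15–29: 5233 * 0.955 = 4998
30–44: 7258 * 0.939 = 6815
45–59: 13709 * 0.924 = 12667
60+: 4712 * 0.937 + 8563 * 0.547 = 4415 + 4684 = 9099
→ [8501, 4998, 6815, 12667, 9099]
[period 3]
Births: 4998 * 0.174 = 870  |  6815 * 0.528 = 3598 → total 4468
15–29: 8501 * 0.955 = 8118
30–44: 4998 * 0.939 = 4693
45–59: 6815 * 0.924 = 6297
60+: 12667 * 0.937 + 9099 * 0.547 = 11869 + 4977 = 16846
→ [4468, 8118, 4693, 6297, 16846]
Total after period 3: 4468 + 8118 + 4693 + 6297 + 16846 = 40422

40422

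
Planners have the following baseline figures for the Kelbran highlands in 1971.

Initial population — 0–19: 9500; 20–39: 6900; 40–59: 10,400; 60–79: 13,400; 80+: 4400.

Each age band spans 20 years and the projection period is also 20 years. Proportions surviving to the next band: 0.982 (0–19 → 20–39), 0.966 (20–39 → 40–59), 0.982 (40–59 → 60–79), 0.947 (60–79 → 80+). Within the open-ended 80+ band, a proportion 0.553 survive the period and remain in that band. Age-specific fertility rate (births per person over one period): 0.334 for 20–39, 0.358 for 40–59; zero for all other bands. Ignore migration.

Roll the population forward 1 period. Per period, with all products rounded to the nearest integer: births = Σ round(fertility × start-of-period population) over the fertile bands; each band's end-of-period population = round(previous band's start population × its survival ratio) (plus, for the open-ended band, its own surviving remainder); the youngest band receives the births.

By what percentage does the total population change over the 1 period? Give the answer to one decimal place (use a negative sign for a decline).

6.2

Numbering the bands 1..5 from youngest to oldest:
[period 1]
Births: 6900 * 0.334 = 2305  |  10400 * 0.358 = 3723 ⇒ total 6028
Band 2: 9500 * 0.982 = 9329
Band 3: 6900 * 0.966 = 6665
Band 4: 10400 * 0.982 = 10213
Band 5: 13400 * 0.947 + 4400 * 0.553 = 12690 + 2433 = 15123
→ [6028, 9329, 6665, 10213, 15123]
Total: 44600 → 47358; change = 2758; percentage change = 6.2%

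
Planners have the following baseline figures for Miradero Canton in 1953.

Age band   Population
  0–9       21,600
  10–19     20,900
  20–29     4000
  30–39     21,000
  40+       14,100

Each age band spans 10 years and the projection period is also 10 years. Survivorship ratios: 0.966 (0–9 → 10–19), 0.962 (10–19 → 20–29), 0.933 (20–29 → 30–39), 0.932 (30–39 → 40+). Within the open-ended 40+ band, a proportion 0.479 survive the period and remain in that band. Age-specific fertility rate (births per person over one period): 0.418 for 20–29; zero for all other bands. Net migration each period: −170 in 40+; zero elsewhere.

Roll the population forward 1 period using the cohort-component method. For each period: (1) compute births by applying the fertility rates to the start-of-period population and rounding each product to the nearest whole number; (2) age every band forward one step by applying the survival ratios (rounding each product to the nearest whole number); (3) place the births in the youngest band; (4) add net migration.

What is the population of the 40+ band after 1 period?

26156

[period 1]
Births: 4000 * 0.418 = 1672
10–19: 21600 * 0.966 = 20866
20–29: 20900 * 0.962 = 20106
30–39: 4000 * 0.933 = 3732
40+: 21000 * 0.932 + 14100 * 0.479 = 19572 + 6754 = 26326
Net migration: 40+ − 170 → 26156
Giving 1672 / 20866 / 20106 / 3732 / 26156.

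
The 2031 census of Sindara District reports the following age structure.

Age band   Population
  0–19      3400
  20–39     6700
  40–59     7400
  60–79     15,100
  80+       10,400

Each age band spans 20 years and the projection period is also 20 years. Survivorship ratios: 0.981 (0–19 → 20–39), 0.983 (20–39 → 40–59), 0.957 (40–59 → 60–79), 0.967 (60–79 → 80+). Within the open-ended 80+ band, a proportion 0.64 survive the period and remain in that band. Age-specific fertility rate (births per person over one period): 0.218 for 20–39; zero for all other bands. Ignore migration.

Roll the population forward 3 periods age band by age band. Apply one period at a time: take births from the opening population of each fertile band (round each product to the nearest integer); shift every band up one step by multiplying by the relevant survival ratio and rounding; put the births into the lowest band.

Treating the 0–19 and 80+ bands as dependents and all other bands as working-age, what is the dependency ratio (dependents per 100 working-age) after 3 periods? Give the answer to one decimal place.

Numbering the groups 1..5 from youngest to oldest:
— Period 1 —
Births: 6700 × 0.218 = 1461
Group 2: 3400 × 0.981 = 3335
Group 3: 6700 × 0.983 = 6586
Group 4: 7400 × 0.957 = 7082
Group 5: 15100 × 0.967 + 10400 × 0.64 = 14602 + 6656 = 21258
Population now: 0–19=1461, 20–39=3335, 40–59=6586, 60–79=7082, 80+=21258
— Period 2 —
Births: 3335 × 0.218 = 727
Group 2: 1461 × 0.981 = 1433
Group 3: 3335 × 0.983 = 3278
Group 4: 6586 × 0.957 = 6303
Group 5: 7082 × 0.967 + 21258 × 0.64 = 6848 + 13605 = 20453
Population now: 0–19=727, 20–39=1433, 40–59=3278, 60–79=6303, 80+=20453
— Period 3 —
Births: 1433 × 0.218 = 312
Group 2: 727 × 0.981 = 713
Group 3: 1433 × 0.983 = 1409
Group 4: 3278 × 0.957 = 3137
Group 5: 6303 × 0.967 + 20453 × 0.64 = 6095 + 13090 = 19185
Population now: 0–19=312, 20–39=713, 40–59=1409, 60–79=3137, 80+=19185
Dependents (band 0–19 + band 80+) = 312 + 19185 = 19497; working-age = 5259; ratio = 19497/5259 × 100 = 370.7

370.7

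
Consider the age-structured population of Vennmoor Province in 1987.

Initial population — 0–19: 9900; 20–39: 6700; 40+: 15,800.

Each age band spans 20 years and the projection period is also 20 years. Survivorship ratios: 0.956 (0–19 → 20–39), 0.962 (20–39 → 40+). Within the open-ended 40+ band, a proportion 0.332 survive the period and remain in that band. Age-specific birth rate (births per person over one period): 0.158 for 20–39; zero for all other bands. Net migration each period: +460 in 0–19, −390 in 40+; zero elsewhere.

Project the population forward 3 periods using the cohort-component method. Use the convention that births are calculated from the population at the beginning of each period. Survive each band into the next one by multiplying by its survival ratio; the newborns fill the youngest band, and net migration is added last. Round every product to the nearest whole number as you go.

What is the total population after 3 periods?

After projecting period 1:
Births: 6700 × 0.158 = 1059
20–39: 9900 × 0.956 = 9464
40+: 6700 × 0.962 + 15800 × 0.332 = 6445 + 5246 = 11691
Net migration: 0–19 + 460 → 1519; 40+ − 390 → 11301
Population now: 0–19=1519, 20–39=9464, 40+=11301
After projecting period 2:
Births: 9464 × 0.158 = 1495
20–39: 1519 × 0.956 = 1452
40+: 9464 × 0.962 + 11301 × 0.332 = 9104 + 3752 = 12856
Net migration: 0–19 + 460 → 1955; 40+ − 390 → 12466
Population now: 0–19=1955, 20–39=1452, 40+=12466
After projecting period 3:
Births: 1452 × 0.158 = 229
20–39: 1955 × 0.956 = 1869
40+: 1452 × 0.962 + 12466 × 0.332 = 1397 + 4139 = 5536
Net migration: 0–19 + 460 → 689; 40+ − 390 → 5146
Population now: 0–19=689, 20–39=1869, 40+=5146
Total after period 3: 689 + 1869 + 5146 = 7704

7704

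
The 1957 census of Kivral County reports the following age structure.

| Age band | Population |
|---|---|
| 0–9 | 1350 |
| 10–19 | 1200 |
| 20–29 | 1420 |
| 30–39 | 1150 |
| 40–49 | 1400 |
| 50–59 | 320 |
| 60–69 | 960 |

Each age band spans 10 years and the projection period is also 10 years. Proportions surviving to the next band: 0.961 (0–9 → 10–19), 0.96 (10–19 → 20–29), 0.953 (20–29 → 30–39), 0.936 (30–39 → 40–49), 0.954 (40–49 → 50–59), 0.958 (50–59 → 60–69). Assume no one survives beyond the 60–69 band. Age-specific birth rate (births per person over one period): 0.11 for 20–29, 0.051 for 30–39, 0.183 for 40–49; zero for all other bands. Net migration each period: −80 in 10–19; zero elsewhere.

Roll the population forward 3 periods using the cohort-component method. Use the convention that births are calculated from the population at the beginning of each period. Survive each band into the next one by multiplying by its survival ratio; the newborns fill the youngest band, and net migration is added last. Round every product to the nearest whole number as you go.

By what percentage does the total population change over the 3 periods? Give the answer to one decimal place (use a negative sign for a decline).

[period 1]
Births: 1420 × 0.11 = 156, 1150 × 0.051 = 59, 1400 × 0.183 = 256 ⇒ total 471
10–19: 1350 × 0.961 = 1297
20–29: 1200 × 0.96 = 1152
30–39: 1420 × 0.953 = 1353
40–49: 1150 × 0.936 = 1076
50–59: 1400 × 0.954 = 1336
60–69: 320 × 0.958 = 307
Net migration: 10–19 − 80 → 1217
→ [471, 1217, 1152, 1353, 1076, 1336, 307]
[period 2]
Births: 1152 × 0.11 = 127, 1353 × 0.051 = 69, 1076 × 0.183 = 197 ⇒ total 393
10–19: 471 × 0.961 = 453
20–29: 1217 × 0.96 = 1168
30–39: 1152 × 0.953 = 1098
40–49: 1353 × 0.936 = 1266
50–59: 1076 × 0.954 = 1027
60–69: 1336 × 0.958 = 1280
Net migration: 10–19 − 80 → 373
→ [393, 373, 1168, 1098, 1266, 1027, 1280]
[period 3]
Births: 1168 × 0.11 = 128, 1098 × 0.051 = 56, 1266 × 0.183 = 232 ⇒ total 416
10–19: 393 × 0.961 = 378
20–29: 373 × 0.96 = 358
30–39: 1168 × 0.953 = 1113
40–49: 1098 × 0.936 = 1028
50–59: 1266 × 0.954 = 1208
60–69: 1027 × 0.958 = 984
Net migration: 10–19 − 80 → 298
→ [416, 298, 358, 1113, 1028, 1208, 984]
Total: 7800 → 5405; change = -2395; percentage change = -30.7%

-30.7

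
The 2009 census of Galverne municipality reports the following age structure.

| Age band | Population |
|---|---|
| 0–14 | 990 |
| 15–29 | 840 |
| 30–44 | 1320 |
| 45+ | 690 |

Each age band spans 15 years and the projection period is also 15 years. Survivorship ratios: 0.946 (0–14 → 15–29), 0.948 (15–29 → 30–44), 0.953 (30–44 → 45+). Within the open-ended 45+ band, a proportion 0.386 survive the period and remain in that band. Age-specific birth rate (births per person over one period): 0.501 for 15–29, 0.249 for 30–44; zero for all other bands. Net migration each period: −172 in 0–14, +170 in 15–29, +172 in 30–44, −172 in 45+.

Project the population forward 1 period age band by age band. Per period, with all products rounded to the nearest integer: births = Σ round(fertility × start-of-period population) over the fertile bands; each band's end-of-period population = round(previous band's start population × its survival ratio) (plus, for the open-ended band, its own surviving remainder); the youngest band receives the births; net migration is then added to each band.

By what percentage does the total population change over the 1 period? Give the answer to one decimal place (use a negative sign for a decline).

4.3

Call the groups 1 to 4, youngest first.
Period 1.
Births: 840 × 0.501 = 421, 1320 × 0.249 = 329 ⇒ total 750
Group 2: 990 × 0.946 = 937
Group 3: 840 × 0.948 = 796
Group 4: 1320 × 0.953 + 690 × 0.386 = 1258 + 266 = 1524
Net migration: Group 1 − 172 → 578; Group 2 + 170 → 1107; Group 3 + 172 → 968; Group 4 − 172 → 1352
→ [578, 1107, 968, 1352]
Total: 3840 → 4005; change = 165; percentage change = 4.3%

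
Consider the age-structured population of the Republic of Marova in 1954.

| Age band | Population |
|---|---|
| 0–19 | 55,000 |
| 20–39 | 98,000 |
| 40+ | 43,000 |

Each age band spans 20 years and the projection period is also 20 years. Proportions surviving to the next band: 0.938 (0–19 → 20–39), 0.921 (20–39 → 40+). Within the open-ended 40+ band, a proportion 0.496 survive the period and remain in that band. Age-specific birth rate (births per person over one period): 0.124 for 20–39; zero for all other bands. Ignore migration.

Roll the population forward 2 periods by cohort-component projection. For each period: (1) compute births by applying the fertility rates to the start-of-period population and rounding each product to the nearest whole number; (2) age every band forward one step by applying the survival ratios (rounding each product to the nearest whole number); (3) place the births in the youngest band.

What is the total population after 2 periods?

— Period 1 —
Births: 98000 × 0.124 = 12152
20–39: 55000 × 0.938 = 51590
40+: 98000 × 0.921 + 43000 × 0.496 = 90258 + 21328 = 111586
Giving 12152 / 51590 / 111586.
— Period 2 —
Births: 51590 × 0.124 = 6397
20–39: 12152 × 0.938 = 11399
40+: 51590 × 0.921 + 111586 × 0.496 = 47514 + 55347 = 102861
Giving 6397 / 11399 / 102861.
Total after period 2: 6397 + 11399 + 102861 = 120657

120657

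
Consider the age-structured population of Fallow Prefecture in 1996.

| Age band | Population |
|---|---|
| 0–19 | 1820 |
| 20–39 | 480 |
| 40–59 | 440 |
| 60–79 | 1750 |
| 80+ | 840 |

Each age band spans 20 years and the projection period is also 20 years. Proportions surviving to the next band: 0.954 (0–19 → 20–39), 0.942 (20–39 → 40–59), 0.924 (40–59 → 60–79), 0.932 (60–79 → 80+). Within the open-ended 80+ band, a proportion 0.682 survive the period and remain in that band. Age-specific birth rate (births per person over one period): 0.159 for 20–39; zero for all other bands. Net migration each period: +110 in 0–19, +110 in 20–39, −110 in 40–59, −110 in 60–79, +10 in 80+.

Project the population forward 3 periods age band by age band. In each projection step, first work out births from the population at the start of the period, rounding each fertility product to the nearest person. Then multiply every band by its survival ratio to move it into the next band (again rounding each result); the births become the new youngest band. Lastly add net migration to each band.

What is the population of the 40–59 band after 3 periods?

Call the groups 1 to 5, youngest first.
— Period 1 —
Births: 480 × 0.159 = 76
Group 2: 1820 × 0.954 = 1736
Group 3: 480 × 0.942 = 452
Group 4: 440 × 0.924 = 407
Group 5: 1750 × 0.932 + 840 × 0.682 = 1631 + 573 = 2204
Net migration: Group 1 + 110 → 186; Group 2 + 110 → 1846; Group 3 − 110 → 342; Group 4 − 110 → 297; Group 5 + 10 → 2214
End of period: [186, 1846, 342, 297, 2214]
— Period 2 —
Births: 1846 × 0.159 = 294
Group 2: 186 × 0.954 = 177
Group 3: 1846 × 0.942 = 1739
Group 4: 342 × 0.924 = 316
Group 5: 297 × 0.932 + 2214 × 0.682 = 277 + 1510 = 1787
Net migration: Group 1 + 110 → 404; Group 2 + 110 → 287; Group 3 − 110 → 1629; Group 4 − 110 → 206; Group 5 + 10 → 1797
End of period: [404, 287, 1629, 206, 1797]
— Period 3 —
Births: 287 × 0.159 = 46
Group 2: 404 × 0.954 = 385
Group 3: 287 × 0.942 = 270
Group 4: 1629 × 0.924 = 1505
Group 5: 206 × 0.932 + 1797 × 0.682 = 192 + 1226 = 1418
Net migration: Group 1 + 110 → 156; Group 2 + 110 → 495; Group 3 − 110 → 160; Group 4 − 110 → 1395; Group 5 + 10 → 1428
End of period: [156, 495, 160, 1395, 1428]

160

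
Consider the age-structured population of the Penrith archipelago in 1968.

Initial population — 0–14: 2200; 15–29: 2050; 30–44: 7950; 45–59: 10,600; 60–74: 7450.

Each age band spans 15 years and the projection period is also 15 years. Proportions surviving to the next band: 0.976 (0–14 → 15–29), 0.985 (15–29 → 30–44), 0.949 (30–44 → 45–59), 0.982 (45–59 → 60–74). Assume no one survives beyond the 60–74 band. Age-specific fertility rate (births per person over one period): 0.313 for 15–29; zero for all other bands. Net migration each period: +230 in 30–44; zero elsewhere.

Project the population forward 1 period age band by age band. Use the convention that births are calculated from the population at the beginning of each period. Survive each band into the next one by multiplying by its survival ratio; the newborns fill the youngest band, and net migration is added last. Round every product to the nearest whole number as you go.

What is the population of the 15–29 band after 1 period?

(Groups numbered youngest = 1 to oldest = 5.)
Period 1:
Births: 2050 * 0.313 = 642
Group 2: 2200 * 0.976 = 2147
Group 3: 2050 * 0.985 = 2019
Group 4: 7950 * 0.949 = 7545
Group 5: 10600 * 0.982 = 10409
Net migration: Group 3 + 230 → 2249
Giving 642 / 2147 / 2249 / 7545 / 10409.

2147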